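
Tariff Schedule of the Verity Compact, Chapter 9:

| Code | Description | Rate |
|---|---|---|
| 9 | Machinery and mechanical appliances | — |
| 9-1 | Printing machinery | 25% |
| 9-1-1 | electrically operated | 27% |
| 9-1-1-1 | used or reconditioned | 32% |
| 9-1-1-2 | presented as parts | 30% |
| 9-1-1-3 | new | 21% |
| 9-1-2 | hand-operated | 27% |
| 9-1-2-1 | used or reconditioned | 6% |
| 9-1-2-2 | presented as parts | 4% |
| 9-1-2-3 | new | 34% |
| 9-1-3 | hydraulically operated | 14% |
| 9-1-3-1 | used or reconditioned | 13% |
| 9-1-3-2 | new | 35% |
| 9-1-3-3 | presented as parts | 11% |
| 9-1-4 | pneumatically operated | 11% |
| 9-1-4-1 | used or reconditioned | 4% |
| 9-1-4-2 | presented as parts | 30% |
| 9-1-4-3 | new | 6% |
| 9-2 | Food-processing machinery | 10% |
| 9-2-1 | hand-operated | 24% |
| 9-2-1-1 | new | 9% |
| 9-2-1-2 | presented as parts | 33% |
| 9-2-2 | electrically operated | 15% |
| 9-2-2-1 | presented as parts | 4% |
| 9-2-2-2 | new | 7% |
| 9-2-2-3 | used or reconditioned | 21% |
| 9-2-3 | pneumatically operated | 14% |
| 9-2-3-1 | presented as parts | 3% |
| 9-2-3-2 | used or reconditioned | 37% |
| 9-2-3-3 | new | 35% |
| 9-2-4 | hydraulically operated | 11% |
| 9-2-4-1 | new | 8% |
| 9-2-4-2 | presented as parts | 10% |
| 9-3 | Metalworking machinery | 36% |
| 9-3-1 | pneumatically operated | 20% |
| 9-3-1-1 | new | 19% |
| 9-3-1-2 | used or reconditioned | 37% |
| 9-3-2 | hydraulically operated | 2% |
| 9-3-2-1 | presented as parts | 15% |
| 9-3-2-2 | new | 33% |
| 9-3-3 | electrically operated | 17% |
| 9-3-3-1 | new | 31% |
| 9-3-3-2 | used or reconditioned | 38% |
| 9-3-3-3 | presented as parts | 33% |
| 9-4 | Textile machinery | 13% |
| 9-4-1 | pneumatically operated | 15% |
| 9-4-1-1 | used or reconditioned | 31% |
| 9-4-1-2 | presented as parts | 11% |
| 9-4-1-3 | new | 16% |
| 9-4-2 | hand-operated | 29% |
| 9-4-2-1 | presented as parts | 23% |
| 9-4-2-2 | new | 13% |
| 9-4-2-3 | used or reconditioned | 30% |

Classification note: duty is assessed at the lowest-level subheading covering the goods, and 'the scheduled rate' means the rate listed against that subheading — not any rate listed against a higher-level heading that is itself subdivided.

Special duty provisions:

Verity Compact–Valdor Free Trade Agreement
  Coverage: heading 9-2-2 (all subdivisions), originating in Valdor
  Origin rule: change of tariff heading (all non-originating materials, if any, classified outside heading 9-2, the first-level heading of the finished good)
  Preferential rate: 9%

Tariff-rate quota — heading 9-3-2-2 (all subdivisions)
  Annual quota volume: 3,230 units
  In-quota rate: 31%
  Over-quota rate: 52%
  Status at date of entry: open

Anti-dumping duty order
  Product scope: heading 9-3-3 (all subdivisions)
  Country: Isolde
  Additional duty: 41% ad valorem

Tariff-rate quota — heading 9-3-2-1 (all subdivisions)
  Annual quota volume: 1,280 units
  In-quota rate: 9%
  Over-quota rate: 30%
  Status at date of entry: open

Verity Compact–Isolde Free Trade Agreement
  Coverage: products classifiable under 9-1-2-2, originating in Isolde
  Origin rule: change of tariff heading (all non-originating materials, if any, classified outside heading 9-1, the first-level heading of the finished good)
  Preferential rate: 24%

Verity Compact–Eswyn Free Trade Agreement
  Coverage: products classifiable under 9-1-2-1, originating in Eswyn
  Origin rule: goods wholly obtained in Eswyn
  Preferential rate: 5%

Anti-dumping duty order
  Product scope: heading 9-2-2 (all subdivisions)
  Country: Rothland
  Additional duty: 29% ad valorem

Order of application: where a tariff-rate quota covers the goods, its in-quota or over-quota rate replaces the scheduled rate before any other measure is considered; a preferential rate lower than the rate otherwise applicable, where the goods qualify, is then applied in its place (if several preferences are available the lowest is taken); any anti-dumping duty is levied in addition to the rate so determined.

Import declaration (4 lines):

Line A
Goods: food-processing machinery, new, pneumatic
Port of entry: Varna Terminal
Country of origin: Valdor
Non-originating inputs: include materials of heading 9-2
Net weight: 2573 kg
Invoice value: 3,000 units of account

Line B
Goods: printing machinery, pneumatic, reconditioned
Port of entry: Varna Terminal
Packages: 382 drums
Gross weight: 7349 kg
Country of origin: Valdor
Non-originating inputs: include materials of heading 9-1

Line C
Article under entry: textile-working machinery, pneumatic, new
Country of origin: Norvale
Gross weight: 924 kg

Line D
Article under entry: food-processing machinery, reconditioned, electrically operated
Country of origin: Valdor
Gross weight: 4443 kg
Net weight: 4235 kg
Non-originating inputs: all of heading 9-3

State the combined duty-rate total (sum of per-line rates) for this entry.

Line A: food-processing → 9-2; pneumatic → 9-2-3; new → 9-2-3-3. Scheduled 35%. Valdor agreement on 9-2-2: 9-2-3-3 not covered. → 35%.
Line B: printing → 9-1; pneumatic → 9-1-4; reconditioned → 9-1-4-1. Scheduled 4%. Valdor agreement on 9-2-2: 9-1-4-1 not covered. → 4%.
Line C: textile-working → 9-4; pneumatic → 9-4-1; new → 9-4-1-3. Scheduled 16%. No special measure applies. → 16%.
Line D: food-processing → 9-2; electrically operated → 9-2-2; reconditioned → 9-2-2-3. Scheduled 21%. Valdor agreement on 9-2-2: CTH met → 9% available; preferential 9%. → 9%.
Sum: 35% + 4% + 16% + 9% = 64%.

64%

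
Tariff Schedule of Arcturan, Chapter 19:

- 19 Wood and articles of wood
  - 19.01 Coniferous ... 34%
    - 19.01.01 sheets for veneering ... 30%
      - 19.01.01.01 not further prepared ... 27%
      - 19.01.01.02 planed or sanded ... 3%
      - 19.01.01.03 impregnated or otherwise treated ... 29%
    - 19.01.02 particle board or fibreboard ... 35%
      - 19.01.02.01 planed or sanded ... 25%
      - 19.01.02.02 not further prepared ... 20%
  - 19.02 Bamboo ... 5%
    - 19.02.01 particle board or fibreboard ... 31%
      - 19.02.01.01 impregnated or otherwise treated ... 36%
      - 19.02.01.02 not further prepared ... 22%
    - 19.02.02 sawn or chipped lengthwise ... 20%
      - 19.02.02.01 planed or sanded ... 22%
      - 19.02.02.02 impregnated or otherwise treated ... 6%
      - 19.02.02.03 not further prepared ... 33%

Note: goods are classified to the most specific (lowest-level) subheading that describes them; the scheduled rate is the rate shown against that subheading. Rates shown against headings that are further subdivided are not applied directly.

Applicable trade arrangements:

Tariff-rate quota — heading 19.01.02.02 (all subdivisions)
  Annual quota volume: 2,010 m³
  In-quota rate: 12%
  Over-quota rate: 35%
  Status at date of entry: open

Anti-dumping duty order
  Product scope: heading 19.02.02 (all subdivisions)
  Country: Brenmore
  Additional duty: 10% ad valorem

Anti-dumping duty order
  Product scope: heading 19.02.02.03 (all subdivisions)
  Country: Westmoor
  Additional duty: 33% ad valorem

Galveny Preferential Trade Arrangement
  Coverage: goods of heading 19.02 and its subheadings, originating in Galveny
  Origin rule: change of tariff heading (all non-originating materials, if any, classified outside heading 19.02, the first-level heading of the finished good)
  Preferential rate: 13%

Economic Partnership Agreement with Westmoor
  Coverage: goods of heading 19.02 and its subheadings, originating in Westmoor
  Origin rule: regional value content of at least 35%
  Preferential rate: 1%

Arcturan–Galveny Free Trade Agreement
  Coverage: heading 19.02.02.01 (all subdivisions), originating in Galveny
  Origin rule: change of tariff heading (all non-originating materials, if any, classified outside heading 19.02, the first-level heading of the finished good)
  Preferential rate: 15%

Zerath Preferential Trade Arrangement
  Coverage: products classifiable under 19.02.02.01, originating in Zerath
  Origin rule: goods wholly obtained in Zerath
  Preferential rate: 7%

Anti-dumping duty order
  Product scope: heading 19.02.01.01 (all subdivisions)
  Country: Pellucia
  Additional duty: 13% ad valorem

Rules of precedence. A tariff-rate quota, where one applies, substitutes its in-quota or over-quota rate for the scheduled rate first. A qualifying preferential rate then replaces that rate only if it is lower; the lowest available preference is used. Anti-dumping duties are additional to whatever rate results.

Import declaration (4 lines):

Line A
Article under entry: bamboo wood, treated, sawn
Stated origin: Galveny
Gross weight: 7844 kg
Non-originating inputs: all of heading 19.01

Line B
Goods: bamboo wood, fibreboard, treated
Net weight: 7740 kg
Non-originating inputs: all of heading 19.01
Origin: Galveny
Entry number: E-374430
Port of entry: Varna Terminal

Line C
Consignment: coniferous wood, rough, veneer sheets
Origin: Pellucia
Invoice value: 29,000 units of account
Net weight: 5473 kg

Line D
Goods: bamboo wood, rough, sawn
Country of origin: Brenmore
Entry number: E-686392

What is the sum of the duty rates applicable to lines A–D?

89%

Line A: bamboo → 19.02; sawn → 19.02.02; treated → 19.02.02.02. Scheduled 6%. Galveny agreement on 19.02: CTH met → 13% available; Galveny agreement on 19.02.02.01: 19.02.02.02 not covered; preference 13% not lower than 6% → no reduction. → 6%.
Line B: bamboo → 19.02; fibreboard → 19.02.01; treated → 19.02.01.01. Scheduled 36%. Galveny agreement on 19.02: CTH met → 13% available; Galveny agreement on 19.02.02.01: 19.02.01.01 not covered; preferential 13%. → 13%.
Line C: coniferous → 19.01; veneer sheets → 19.01.01; rough → 19.01.01.01. Scheduled 27%. No special measure applies. → 27%.
Line D: bamboo → 19.02; sawn → 19.02.02; rough → 19.02.02.03. Scheduled 33%. anti-dumping (Brenmore, 19.02.02): +10%; total 33% + 10% = 43%. → 43%.
Sum: 6% + 13% + 27% + 43% = 89%.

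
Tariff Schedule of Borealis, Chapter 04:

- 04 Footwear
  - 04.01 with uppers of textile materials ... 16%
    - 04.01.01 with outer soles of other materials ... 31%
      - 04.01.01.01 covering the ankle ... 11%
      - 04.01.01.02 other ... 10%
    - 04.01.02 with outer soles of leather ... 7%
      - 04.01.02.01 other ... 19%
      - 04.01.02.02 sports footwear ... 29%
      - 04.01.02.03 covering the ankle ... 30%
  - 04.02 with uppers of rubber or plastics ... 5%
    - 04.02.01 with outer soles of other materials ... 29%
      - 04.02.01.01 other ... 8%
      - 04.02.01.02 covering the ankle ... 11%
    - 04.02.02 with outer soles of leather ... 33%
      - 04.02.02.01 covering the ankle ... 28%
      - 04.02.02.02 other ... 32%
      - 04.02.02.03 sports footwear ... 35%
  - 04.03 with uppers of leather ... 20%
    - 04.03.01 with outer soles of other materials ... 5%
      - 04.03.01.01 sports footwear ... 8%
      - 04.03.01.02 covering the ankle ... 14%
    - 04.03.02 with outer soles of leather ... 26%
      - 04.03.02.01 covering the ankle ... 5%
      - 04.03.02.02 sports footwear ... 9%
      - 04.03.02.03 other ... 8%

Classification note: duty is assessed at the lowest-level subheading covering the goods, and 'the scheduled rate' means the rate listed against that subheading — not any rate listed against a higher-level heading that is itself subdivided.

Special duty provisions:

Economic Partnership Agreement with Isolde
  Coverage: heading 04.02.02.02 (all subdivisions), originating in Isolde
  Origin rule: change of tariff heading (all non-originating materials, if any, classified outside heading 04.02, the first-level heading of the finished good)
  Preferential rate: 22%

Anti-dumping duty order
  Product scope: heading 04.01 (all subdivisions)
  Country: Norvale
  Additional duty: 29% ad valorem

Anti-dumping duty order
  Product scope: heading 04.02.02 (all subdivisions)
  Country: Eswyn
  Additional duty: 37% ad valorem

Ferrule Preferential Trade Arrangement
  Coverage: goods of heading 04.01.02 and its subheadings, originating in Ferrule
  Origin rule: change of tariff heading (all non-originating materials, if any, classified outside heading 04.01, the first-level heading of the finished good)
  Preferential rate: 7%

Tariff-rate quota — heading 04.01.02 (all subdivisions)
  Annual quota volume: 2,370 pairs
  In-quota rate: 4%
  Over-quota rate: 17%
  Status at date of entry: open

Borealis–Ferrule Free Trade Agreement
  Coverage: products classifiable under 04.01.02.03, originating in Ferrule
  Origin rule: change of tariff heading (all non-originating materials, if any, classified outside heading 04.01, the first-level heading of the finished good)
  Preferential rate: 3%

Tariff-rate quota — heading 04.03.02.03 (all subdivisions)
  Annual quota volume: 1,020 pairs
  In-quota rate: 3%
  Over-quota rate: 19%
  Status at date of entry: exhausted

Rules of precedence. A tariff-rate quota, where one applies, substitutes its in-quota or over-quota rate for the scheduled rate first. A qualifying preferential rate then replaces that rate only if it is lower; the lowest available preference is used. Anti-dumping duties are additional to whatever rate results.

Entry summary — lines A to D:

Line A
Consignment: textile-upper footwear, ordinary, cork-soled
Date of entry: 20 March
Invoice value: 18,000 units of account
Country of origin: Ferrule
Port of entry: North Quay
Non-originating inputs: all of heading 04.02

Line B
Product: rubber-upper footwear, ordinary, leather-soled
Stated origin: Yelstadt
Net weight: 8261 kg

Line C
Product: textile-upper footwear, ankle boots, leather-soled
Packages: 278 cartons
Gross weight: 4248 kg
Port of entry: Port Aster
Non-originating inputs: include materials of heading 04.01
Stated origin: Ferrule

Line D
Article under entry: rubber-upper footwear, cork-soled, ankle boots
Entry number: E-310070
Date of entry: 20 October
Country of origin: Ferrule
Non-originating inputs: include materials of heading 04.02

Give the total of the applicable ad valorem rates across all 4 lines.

57%

Line A: textile-upper → 04.01; cork-soled → 04.01.01; ordinary → 04.01.01.02. Scheduled 10%. Ferrule agreement on 04.01.02: 04.01.01.02 not covered; Ferrule agreement on 04.01.02.03: 04.01.01.02 not covered. → 10%.
Line B: rubber-upper → 04.02; leather-soled → 04.02.02; ordinary → 04.02.02.02. Scheduled 32%. No special measure applies. → 32%.
Line C: textile-upper → 04.01; leather-soled → 04.01.02; ankle boots → 04.01.02.03. Scheduled 30%. quota on 04.01.02 open → in-quota 4%; Ferrule agreement on 04.01.02: CTH not met; Ferrule agreement on 04.01.02.03: CTH not met. → 4%.
Line D: rubber-upper → 04.02; cork-soled → 04.02.01; ankle boots → 04.02.01.02. Scheduled 11%. Ferrule agreement on 04.01.02: 04.02.01.02 not covered; Ferrule agreement on 04.01.02.03: 04.02.01.02 not covered. → 11%.
Sum: 10% + 32% + 4% + 11% = 57%.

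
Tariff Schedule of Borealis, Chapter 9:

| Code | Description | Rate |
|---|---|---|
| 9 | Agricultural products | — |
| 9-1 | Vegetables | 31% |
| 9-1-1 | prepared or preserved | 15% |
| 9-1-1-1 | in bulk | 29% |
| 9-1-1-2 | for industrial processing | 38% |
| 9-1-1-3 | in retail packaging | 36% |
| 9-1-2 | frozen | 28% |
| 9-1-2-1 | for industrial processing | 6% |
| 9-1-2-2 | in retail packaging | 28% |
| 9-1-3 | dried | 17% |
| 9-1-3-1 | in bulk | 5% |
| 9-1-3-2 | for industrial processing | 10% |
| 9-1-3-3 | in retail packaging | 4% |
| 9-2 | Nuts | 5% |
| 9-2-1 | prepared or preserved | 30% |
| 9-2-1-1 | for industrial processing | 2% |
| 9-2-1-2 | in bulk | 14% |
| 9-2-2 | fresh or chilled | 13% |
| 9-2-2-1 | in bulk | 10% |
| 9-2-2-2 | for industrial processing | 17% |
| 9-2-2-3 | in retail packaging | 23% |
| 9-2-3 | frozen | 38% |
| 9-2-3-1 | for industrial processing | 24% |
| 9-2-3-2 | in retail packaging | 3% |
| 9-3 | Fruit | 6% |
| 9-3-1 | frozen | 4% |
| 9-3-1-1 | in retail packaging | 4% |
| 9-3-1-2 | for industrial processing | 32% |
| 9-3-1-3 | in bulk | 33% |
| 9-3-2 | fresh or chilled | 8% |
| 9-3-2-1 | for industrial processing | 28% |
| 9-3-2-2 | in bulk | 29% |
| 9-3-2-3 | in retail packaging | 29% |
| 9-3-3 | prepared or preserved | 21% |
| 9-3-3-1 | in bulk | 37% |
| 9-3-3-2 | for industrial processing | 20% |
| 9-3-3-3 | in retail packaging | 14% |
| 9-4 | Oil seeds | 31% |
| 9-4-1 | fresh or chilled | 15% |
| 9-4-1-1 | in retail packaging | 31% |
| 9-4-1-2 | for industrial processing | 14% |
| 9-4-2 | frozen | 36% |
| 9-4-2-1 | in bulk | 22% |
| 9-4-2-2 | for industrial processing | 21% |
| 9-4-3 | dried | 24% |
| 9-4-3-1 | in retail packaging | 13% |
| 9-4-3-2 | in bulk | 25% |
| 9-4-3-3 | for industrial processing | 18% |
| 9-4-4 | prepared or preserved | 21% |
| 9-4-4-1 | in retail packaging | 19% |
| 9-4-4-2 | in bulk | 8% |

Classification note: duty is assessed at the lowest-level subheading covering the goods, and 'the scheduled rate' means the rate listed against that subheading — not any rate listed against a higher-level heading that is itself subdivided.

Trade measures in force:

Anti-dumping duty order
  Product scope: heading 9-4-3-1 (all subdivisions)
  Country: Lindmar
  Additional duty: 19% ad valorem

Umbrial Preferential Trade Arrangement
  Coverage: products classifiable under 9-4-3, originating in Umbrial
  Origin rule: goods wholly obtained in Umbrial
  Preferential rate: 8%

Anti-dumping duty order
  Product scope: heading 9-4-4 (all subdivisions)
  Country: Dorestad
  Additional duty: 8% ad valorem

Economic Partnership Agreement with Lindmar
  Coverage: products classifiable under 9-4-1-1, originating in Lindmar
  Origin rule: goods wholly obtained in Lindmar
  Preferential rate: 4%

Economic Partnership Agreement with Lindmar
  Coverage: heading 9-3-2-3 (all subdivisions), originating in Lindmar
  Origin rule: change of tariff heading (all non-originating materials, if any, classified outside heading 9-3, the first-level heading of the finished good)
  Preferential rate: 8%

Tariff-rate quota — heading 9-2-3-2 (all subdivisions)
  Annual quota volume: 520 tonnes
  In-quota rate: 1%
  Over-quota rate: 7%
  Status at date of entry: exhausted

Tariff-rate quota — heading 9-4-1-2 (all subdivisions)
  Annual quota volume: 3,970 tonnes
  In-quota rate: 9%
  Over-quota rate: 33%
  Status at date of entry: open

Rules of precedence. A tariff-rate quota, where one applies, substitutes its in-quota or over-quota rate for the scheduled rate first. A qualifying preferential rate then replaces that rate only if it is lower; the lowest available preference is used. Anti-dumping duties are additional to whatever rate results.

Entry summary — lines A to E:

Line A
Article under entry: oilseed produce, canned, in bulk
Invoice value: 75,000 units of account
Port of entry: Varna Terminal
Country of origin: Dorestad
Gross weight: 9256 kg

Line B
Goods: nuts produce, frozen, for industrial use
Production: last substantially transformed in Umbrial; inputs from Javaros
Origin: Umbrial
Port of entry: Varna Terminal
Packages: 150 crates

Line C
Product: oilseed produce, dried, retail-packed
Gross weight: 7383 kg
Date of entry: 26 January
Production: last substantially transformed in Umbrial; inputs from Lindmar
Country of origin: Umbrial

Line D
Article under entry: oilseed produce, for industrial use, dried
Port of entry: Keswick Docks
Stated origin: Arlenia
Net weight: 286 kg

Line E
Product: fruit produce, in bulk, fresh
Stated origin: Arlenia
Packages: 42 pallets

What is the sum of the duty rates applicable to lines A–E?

Line A: oilseed → 9-4; canned → 9-4-4; in bulk → 9-4-4-2. Scheduled 8%. anti-dumping (Dorestad, 9-4-4): +8%; total 8% + 8% = 16%. → 16%.
Line B: nuts → 9-2; frozen → 9-2-3; for industrial use → 9-2-3-1. Scheduled 24%. Umbrial agreement on 9-4-3: 9-2-3-1 not covered. → 24%.
Line C: oilseed → 9-4; dried → 9-4-3; retail-packed → 9-4-3-1. Scheduled 13%. Umbrial agreement on 9-4-3: not wholly obtained. → 13%.
Line D: oilseed → 9-4; dried → 9-4-3; for industrial use → 9-4-3-3. Scheduled 18%. No special measure applies. → 18%.
Line E: fruit → 9-3; fresh → 9-3-2; in bulk → 9-3-2-2. Scheduled 29%. No special measure applies. → 29%.
Sum: 16% + 24% + 13% + 18% + 29% = 100%.

100%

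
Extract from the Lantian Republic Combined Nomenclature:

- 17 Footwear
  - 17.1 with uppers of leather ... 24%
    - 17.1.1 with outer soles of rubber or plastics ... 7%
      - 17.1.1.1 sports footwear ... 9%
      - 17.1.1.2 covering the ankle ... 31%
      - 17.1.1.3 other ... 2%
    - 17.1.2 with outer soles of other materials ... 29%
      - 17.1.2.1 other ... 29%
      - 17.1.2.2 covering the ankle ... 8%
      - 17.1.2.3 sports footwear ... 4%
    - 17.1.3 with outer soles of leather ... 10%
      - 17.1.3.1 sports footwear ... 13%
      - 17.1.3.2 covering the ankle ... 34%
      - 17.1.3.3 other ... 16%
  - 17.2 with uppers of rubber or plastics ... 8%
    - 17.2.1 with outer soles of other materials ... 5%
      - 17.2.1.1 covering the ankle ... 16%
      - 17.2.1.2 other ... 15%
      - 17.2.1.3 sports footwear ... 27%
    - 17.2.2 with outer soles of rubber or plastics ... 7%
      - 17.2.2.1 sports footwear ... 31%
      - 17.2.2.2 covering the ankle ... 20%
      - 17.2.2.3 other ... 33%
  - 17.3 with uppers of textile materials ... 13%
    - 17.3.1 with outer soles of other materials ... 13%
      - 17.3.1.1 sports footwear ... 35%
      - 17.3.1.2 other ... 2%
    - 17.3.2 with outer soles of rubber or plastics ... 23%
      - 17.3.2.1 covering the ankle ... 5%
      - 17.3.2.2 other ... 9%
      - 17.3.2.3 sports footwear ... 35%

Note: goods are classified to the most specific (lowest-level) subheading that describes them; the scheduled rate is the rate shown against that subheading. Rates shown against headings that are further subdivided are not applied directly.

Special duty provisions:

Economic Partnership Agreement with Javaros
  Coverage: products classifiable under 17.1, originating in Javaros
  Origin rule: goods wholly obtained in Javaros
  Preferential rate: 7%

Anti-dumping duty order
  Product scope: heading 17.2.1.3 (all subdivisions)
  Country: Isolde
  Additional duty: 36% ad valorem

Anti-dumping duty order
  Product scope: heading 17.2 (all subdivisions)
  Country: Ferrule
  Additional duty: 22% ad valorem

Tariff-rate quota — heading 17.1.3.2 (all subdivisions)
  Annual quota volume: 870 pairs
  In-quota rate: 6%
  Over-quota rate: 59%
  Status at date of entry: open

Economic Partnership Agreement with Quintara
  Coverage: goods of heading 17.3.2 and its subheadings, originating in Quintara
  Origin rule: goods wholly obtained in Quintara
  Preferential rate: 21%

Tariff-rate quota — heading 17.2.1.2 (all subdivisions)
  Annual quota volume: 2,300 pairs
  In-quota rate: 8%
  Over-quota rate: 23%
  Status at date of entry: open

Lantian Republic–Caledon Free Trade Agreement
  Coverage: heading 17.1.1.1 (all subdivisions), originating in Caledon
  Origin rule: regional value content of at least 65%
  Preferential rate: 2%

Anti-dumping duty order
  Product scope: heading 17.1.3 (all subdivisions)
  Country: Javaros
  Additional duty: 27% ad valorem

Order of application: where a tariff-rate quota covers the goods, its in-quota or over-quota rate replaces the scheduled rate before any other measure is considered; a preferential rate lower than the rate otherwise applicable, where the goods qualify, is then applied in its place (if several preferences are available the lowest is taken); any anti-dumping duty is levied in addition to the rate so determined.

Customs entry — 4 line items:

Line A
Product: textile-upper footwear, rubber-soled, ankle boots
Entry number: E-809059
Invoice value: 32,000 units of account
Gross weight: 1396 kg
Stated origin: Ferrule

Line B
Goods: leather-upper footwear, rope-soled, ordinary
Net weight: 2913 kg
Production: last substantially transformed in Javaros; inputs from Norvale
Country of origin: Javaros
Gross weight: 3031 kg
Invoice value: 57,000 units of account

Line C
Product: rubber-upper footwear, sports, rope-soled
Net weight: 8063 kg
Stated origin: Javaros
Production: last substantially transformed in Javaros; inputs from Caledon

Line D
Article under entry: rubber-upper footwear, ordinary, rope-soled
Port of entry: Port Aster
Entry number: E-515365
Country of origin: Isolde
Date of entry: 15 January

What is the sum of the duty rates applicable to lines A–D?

69%

Line A: textile-upper → 17.3; rubber-soled → 17.3.2; ankle boots → 17.3.2.1. Scheduled 5%. No special measure applies. → 5%.
Line B: leather-upper → 17.1; rope-soled → 17.1.2; ordinary → 17.1.2.1. Scheduled 29%. Javaros agreement on 17.1: not wholly obtained. → 29%.
Line C: rubber-upper → 17.2; rope-soled → 17.2.1; sports → 17.2.1.3. Scheduled 27%. Javaros agreement on 17.1: 17.2.1.3 not covered. → 27%.
Line D: rubber-upper → 17.2; rope-soled → 17.2.1; ordinary → 17.2.1.2. Scheduled 15%. quota on 17.2.1.2 open → in-quota 8%. → 8%.
Sum: 5% + 29% + 27% + 8% = 69%.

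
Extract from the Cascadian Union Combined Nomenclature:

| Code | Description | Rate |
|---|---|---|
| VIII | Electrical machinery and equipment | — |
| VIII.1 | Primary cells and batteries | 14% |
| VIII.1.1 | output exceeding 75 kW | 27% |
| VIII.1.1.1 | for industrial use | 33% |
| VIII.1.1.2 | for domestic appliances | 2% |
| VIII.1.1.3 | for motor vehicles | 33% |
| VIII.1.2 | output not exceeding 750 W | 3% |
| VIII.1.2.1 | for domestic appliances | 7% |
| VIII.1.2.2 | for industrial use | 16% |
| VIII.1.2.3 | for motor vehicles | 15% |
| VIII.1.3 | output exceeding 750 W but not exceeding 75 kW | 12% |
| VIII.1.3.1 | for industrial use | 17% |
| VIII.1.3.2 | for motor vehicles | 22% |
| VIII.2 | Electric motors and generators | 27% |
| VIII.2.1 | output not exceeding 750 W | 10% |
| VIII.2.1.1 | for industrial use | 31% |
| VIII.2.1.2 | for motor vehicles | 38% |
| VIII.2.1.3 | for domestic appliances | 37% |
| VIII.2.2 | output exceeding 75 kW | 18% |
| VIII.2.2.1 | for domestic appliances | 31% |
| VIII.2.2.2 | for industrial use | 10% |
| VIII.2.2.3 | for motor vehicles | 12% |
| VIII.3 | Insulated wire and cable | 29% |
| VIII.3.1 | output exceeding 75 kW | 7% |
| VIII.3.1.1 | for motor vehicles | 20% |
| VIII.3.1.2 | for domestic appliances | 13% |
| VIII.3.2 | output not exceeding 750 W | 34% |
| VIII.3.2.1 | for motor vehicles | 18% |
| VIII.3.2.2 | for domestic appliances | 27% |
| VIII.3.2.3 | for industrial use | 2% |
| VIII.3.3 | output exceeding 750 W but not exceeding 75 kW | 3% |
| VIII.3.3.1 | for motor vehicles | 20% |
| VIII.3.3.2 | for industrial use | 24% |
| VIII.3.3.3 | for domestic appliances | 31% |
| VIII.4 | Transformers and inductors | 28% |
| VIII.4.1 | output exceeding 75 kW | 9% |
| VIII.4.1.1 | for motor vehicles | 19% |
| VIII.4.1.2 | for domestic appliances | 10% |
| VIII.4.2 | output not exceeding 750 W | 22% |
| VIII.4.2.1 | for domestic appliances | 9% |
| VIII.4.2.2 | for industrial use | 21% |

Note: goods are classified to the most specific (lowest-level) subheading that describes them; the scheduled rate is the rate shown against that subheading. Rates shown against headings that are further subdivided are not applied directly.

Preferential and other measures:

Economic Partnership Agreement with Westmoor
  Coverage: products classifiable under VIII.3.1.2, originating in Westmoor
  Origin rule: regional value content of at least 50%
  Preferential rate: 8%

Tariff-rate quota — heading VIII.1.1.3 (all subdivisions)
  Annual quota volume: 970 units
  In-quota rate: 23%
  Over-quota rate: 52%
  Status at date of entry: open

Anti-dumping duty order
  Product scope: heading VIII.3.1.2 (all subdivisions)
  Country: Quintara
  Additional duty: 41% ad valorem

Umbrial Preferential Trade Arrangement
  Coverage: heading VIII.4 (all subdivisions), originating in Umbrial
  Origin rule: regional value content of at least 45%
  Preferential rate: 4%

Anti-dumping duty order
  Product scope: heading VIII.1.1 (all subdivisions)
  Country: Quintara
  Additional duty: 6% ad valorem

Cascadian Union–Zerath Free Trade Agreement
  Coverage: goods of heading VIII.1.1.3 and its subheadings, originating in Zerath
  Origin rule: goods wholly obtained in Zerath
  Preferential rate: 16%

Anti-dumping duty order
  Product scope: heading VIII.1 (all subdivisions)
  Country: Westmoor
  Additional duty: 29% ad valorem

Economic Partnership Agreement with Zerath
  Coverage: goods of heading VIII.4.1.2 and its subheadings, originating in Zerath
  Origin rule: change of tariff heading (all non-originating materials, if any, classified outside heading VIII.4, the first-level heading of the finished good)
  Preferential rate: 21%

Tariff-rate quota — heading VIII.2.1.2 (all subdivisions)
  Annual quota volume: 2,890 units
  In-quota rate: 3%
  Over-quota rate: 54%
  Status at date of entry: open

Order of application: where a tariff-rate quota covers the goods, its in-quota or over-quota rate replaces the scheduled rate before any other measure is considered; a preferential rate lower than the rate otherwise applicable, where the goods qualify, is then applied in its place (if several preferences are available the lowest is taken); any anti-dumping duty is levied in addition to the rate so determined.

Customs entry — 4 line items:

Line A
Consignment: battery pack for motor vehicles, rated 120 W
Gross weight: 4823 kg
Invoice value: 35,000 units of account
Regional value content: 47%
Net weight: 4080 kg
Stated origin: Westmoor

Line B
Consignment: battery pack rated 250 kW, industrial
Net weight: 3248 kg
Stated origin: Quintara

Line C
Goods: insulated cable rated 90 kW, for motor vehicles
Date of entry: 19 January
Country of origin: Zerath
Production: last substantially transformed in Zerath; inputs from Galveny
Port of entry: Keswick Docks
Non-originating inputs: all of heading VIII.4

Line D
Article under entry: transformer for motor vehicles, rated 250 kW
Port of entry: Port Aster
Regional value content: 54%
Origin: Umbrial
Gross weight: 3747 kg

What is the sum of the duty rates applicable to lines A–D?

Line A: battery pack → VIII.1; rated 120 W → VIII.1.2; for motor vehicles → VIII.1.2.3. Scheduled 15%. Westmoor agreement on VIII.3.1.2: VIII.1.2.3 not covered; anti-dumping (Westmoor, VIII.1): +29%; total 15% + 29% = 44%. → 44%.
Line B: battery pack → VIII.1; rated 250 kW → VIII.1.1; industrial → VIII.1.1.1. Scheduled 33%. anti-dumping (Quintara, VIII.1.1): +6%; total 33% + 6% = 39%. → 39%.
Line C: insulated cable → VIII.3; rated 90 kW → VIII.3.1; for motor vehicles → VIII.3.1.1. Scheduled 20%. Zerath agreement on VIII.1.1.3: VIII.3.1.1 not covered; Zerath agreement on VIII.4.1.2: VIII.3.1.1 not covered. → 20%.
Line D: transformer → VIII.4; rated 250 kW → VIII.4.1; for motor vehicles → VIII.4.1.1. Scheduled 19%. Umbrial agreement on VIII.4: RVC ≥ 45% → 4% available; preferential 4%. → 4%.
Sum: 44% + 39% + 20% + 4% = 107%.

107%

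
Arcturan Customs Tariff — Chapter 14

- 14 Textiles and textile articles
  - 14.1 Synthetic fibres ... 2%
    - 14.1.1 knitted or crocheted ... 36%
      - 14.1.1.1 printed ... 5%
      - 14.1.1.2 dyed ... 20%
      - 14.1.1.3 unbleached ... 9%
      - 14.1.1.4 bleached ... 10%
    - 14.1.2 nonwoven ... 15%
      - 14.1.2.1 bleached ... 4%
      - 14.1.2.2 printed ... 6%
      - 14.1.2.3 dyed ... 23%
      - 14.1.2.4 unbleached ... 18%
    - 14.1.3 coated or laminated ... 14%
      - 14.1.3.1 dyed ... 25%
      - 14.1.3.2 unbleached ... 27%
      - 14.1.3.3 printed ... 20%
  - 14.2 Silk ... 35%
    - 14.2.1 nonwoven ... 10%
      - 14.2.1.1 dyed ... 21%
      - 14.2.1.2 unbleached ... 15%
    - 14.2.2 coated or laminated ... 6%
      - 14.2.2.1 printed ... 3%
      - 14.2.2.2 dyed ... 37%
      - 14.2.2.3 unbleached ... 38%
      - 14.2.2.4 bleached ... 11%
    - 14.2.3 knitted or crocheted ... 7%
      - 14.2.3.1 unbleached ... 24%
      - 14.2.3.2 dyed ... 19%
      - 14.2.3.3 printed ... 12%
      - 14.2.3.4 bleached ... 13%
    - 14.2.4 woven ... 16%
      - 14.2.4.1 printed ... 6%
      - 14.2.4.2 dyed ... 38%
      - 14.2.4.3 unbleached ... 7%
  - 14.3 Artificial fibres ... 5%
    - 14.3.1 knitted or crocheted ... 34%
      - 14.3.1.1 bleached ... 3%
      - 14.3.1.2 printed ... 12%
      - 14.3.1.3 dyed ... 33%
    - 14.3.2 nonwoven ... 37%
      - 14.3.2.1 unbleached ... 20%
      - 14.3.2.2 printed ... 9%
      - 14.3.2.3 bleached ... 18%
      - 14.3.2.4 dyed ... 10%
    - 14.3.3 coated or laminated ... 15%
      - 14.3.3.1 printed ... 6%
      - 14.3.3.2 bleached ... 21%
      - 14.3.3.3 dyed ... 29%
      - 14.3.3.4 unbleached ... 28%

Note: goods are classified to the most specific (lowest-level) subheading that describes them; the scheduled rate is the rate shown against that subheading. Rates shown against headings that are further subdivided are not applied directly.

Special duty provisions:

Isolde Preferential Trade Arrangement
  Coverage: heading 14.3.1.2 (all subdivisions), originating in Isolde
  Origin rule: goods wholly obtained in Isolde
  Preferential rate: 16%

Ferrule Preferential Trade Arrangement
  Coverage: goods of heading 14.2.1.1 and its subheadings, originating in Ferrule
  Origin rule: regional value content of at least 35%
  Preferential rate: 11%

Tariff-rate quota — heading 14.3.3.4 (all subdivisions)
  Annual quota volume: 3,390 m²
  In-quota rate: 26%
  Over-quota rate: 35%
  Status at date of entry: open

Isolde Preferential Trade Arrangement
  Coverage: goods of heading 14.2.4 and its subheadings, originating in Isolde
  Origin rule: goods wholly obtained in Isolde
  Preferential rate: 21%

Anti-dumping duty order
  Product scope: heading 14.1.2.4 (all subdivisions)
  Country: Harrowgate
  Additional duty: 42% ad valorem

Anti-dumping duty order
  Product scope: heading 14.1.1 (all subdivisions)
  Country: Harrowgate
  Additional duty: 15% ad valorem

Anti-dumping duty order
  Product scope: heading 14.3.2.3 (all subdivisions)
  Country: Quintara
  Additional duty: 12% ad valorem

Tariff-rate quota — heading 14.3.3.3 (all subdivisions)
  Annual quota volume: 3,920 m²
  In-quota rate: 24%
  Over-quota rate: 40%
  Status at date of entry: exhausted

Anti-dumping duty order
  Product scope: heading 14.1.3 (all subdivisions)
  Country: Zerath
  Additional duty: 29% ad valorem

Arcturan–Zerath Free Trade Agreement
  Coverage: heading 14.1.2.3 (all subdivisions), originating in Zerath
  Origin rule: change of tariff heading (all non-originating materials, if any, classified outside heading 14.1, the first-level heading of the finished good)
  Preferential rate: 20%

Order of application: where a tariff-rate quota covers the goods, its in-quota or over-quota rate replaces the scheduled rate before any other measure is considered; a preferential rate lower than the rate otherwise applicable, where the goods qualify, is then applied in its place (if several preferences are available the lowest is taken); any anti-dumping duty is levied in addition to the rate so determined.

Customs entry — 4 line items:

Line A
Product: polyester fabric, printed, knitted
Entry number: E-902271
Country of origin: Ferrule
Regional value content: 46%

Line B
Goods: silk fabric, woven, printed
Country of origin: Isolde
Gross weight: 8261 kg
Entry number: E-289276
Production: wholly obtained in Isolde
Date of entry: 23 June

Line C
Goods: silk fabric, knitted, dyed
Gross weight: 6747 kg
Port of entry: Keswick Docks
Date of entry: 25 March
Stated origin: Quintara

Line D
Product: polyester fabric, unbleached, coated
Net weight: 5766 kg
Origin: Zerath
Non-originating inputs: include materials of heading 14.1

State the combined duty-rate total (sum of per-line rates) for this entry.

Line A: polyester → 14.1; knitted → 14.1.1; printed → 14.1.1.1. Scheduled 5%. Ferrule agreement on 14.2.1.1: 14.1.1.1 not covered. → 5%.
Line B: silk → 14.2; woven → 14.2.4; printed → 14.2.4.1. Scheduled 6%. Isolde agreement on 14.3.1.2: 14.2.4.1 not covered; Isolde agreement on 14.2.4: wholly obtained → 21% available; preference 21% not lower than 6% → no reduction. → 6%.
Line C: silk → 14.2; knitted → 14.2.3; dyed → 14.2.3.2. Scheduled 19%. No special measure applies. → 19%.
Line D: polyester → 14.1; coated → 14.1.3; unbleached → 14.1.3.2. Scheduled 27%. Zerath agreement on 14.1.2.3: 14.1.3.2 not covered; anti-dumping (Zerath, 14.1.3): +29%; total 27% + 29% = 56%. → 56%.
Sum: 5% + 6% + 19% + 56% = 86%.

86%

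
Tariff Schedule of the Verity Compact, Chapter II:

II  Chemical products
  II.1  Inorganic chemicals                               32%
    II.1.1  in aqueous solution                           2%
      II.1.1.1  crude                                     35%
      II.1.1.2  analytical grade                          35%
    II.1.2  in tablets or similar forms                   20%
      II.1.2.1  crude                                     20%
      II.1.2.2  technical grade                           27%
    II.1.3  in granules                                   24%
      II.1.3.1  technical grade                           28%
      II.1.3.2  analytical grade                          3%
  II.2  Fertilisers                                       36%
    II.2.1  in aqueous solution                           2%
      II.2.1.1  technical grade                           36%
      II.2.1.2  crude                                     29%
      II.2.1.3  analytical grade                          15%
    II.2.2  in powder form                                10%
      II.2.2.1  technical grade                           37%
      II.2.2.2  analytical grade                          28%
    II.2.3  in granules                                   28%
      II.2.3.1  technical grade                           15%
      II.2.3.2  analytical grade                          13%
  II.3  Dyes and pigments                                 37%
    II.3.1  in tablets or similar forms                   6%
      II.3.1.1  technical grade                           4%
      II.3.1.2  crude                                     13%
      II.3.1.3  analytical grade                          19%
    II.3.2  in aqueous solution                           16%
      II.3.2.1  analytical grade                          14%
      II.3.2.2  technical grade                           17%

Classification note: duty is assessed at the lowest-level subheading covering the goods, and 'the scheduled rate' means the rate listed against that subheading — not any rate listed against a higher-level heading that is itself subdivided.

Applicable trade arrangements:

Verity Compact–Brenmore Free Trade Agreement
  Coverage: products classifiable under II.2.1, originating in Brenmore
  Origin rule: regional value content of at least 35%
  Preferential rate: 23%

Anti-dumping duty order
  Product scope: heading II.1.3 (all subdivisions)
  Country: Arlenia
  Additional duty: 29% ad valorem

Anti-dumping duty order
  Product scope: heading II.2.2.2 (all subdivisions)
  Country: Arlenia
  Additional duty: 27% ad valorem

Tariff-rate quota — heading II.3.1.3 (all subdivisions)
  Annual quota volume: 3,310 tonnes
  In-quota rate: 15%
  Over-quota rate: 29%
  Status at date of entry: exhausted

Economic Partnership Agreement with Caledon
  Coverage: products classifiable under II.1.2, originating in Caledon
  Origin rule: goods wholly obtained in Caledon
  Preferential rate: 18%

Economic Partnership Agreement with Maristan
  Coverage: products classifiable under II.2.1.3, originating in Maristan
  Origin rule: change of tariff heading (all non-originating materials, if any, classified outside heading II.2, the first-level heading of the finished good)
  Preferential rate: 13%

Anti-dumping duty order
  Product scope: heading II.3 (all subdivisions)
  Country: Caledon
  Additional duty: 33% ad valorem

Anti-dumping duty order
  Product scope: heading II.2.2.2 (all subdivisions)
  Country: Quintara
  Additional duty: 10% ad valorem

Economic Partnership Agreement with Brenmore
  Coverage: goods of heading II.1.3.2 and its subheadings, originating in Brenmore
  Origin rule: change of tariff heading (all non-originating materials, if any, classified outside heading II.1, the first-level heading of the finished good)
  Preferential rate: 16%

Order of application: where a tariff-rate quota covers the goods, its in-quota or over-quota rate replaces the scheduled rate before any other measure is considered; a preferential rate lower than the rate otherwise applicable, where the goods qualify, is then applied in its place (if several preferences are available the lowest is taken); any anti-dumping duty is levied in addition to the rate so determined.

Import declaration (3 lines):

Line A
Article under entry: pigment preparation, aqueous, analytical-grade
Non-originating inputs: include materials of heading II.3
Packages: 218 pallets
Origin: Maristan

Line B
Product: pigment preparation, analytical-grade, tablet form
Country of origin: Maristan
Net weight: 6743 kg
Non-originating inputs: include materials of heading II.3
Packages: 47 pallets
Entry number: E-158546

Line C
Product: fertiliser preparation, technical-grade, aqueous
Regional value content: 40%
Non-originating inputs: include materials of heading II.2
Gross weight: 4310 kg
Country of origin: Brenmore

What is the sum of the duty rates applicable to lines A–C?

66%

Line A: pigment → II.3; aqueous → II.3.2; analytical-grade → II.3.2.1. Scheduled 14%. Maristan agreement on II.2.1.3: II.3.2.1 not covered. → 14%.
Line B: pigment → II.3; tablet form → II.3.1; analytical-grade → II.3.1.3. Scheduled 19%. quota on II.3.1.3 exhausted → over-quota 29%; Maristan agreement on II.2.1.3: II.3.1.3 not covered. → 29%.
Line C: fertiliser → II.2; aqueous → II.2.1; technical-grade → II.2.1.1. Scheduled 36%. Brenmore agreement on II.2.1: RVC ≥ 35% → 23% available; Brenmore agreement on II.1.3.2: II.2.1.1 not covered; preferential 23%. → 23%.
Sum: 14% + 29% + 23% = 66%.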